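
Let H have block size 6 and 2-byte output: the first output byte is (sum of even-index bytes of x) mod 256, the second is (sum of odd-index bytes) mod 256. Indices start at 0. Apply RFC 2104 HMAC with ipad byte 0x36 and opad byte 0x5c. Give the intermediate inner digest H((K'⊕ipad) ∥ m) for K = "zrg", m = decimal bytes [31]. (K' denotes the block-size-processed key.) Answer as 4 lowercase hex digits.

Key "zrg" = 7a 72 67 is 3 bytes ≤ B = 6; zero-pad to 6 bytes: K' = 7a 72 67 00 00 00.
K' ⊕ ipad = 4c 44 51 36 36 36.
Inner input = 4c 44 51 36 36 36 ∥ 1f.
Inner hash: even-index sum = 242 mod 256 = 242; odd-index sum = 176 mod 256 = 176 → f2 b0.

f2b0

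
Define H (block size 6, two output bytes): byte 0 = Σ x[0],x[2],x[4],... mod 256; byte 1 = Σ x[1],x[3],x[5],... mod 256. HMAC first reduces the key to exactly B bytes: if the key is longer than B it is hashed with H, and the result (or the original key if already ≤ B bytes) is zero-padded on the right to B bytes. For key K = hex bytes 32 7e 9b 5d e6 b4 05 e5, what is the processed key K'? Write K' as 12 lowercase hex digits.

b87400000000

|K| = 8 > B = 6, so first hash the key.
H(K): even-index sum = 440 mod 256 = 184; odd-index sum = 628 mod 256 = 116 → b8 74.
Zero-pad H(K) = b8 74 to 6 bytes: K' = b8 74 00 00 00 00.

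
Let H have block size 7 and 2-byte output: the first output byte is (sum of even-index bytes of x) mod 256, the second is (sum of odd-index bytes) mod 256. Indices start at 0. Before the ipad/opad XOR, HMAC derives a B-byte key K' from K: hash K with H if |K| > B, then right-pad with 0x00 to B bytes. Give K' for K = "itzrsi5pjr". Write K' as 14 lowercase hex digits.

|K| = 10 > B = 7, so first hash the key.
H(K): even-index sum = 501 mod 256 = 245; odd-index sum = 561 mod 256 = 49 → f5 31.
Zero-pad H(K) = f5 31 to 7 bytes: K' = f5 31 00 00 00 00 00.

f5310000000000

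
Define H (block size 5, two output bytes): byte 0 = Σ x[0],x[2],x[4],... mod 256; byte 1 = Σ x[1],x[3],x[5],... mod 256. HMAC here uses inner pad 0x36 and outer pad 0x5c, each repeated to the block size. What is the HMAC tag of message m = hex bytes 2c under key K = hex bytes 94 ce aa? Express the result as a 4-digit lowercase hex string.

Key hex bytes 94 ce aa is 3 bytes ≤ B = 5; zero-pad to 5 bytes: K' = 94 ce aa 00 00.
K' ⊕ ipad = a2 f8 9c 36 36.  K' ⊕ opad = c8 92 f6 5c 5c.
Inner input = (K'⊕ipad) ∥ m = a2 f8 9c 36 36 ∥ 2c.
Inner hash: even-index sum = 372 mod 256 = 116; odd-index sum = 346 mod 256 = 90 → 74 5a.
Outer input = (K'⊕opad) ∥ inner = c8 92 f6 5c 5c ∥ 74 5a.
Outer hash (tag): even-index sum = 628 mod 256 = 116; odd-index sum = 354 mod 256 = 98 → 74 62.

7462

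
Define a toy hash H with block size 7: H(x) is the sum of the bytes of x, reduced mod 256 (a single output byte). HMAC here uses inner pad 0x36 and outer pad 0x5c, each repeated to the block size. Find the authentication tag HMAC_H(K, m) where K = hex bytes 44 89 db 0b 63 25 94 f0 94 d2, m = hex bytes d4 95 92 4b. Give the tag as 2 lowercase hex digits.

3e

Key hex bytes 44 89 db 0b 63 25 94 f0 94 d2 is 10 bytes > B = 7, so hash it first: H(key) = 25, then zero-pad to 7 bytes: K' = 25 00 00 00 00 00 00.
K' ⊕ ipad = 13 36 36 36 36 36 36.  K' ⊕ opad = 79 5c 5c 5c 5c 5c 5c.
Inner input = (K'⊕ipad) ∥ m = 13 36 36 36 36 36 36 ∥ d4 95 92 4b.
Inner hash: sum = 19+54+54+54+54+54+54+212+149+146+75 = 925; mod 256 = 157 → 9d.
Outer input = (K'⊕opad) ∥ inner = 79 5c 5c 5c 5c 5c 5c ∥ 9d.
Outer hash (tag): sum = 121+92+92+92+92+92+92+157 = 830; mod 256 = 62 → 3e.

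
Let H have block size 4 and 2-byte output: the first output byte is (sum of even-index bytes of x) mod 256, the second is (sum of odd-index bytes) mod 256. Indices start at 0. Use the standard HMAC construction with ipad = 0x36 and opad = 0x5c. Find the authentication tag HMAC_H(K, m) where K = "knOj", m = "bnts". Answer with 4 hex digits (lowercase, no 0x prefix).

f6fd

Key "knOj" = 6b 6e 4f 6a is exactly B = 4 bytes: K' = 6b 6e 4f 6a.
K' ⊕ ipad = 5d 58 79 5c.  K' ⊕ opad = 37 32 13 36.
Inner input = (K'⊕ipad) ∥ m = 5d 58 79 5c ∥ 62 6e 74 73.
Inner hash: even-index sum = 428 mod 256 = 172; odd-index sum = 405 mod 256 = 149 → ac 95.
Outer input = (K'⊕opad) ∥ inner = 37 32 13 36 ∥ ac 95.
Outer hash (tag): even-index sum = 246 mod 256 = 246; odd-index sum = 253 mod 256 = 253 → f6 fd.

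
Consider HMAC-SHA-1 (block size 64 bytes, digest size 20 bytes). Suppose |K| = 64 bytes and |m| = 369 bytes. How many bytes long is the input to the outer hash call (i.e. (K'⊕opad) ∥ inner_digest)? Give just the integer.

Key is 64 ≤ 64 bytes, zero-padded: |K'| = 64.
Outer input = (K'⊕opad) ∥ H(inner) → 64 + 20 = 84 bytes.

84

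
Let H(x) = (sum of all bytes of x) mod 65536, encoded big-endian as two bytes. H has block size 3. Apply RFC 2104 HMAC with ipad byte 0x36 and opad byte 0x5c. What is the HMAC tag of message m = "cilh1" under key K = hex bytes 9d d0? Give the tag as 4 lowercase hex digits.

Key hex bytes 9d d0 is 2 bytes ≤ B = 3; zero-pad to 3 bytes: K' = 9d d0 00.
K' ⊕ ipad = ab e6 36.  K' ⊕ opad = c1 8c 5c.
Inner input = (K'⊕ipad) ∥ m = ab e6 36 ∥ 63 69 6c 68 31.
Inner hash: sum = 171+230+54+99+105+108+104+49 = 920 → 03 98.
Outer input = (K'⊕opad) ∥ inner = c1 8c 5c ∥ 03 98.
Outer hash (tag): sum = 193+140+92+3+152 = 580 → 02 44.

0244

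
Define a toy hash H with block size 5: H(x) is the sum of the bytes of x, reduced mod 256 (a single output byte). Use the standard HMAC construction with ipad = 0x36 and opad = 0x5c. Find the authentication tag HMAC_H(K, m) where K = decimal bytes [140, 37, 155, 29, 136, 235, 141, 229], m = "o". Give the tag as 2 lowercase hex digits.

41

Key decimal bytes [140, 37, 155, 29, 136, 235, 141, 229] = 8c 25 9b 1d 88 eb 8d e5 is 8 bytes > B = 5, so hash it first: H(key) = 4e, then zero-pad to 5 bytes: K' = 4e 00 00 00 00.
K' ⊕ ipad = 78 36 36 36 36.  K' ⊕ opad = 12 5c 5c 5c 5c.
Inner input = (K'⊕ipad) ∥ m = 78 36 36 36 36 ∥ 6f.
Inner hash: sum = 120+54+54+54+54+111 = 447; mod 256 = 191 → bf.
Outer input = (K'⊕opad) ∥ inner = 12 5c 5c 5c 5c ∥ bf.
Outer hash (tag): sum = 18+92+92+92+92+191 = 577; mod 256 = 65 → 41.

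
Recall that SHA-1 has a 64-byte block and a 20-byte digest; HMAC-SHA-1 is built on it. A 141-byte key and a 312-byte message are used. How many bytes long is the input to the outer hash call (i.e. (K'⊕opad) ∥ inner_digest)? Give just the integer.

84

Key is 141 > 64 bytes, so it is hashed to 20 bytes then zero-padded to 64: |K'| = 64.
Outer input = (K'⊕opad) ∥ H(inner) → 64 + 20 = 84 bytes.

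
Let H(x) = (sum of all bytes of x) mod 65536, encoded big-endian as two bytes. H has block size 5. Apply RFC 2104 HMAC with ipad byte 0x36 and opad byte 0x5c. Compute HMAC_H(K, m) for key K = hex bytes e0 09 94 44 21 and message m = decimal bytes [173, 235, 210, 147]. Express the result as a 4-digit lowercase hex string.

Key hex bytes e0 09 94 44 21 is exactly B = 5 bytes: K' = e0 09 94 44 21.
K' ⊕ ipad = d6 3f a2 72 17.  K' ⊕ opad = bc 55 c8 18 7d.
Inner input = (K'⊕ipad) ∥ m = d6 3f a2 72 17 ∥ ad eb d2 93.
Inner hash: sum = 214+63+162+114+23+173+235+210+147 = 1341 → 05 3d.
Outer input = (K'⊕opad) ∥ inner = bc 55 c8 18 7d ∥ 05 3d.
Outer hash (tag): sum = 188+85+200+24+125+5+61 = 688 → 02 b0.

02b0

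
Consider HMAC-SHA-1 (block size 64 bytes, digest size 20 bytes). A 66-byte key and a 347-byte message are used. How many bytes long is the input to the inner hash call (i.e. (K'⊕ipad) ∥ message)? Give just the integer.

Key is 66 > 64 bytes, so it is hashed to 20 bytes then zero-padded to 64: |K'| = 64.
Inner input = (K'⊕ipad) ∥ m → 64 + 347 = 411 bytes.

411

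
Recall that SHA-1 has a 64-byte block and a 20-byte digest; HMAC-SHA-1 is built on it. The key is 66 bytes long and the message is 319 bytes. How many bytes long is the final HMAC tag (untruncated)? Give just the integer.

20

The tag is one SHA-1 digest: 20 bytes.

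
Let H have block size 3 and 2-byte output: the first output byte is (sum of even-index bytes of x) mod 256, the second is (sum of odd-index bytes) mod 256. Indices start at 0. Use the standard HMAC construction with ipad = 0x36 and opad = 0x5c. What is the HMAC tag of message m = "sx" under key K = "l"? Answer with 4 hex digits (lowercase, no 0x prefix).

3564

Key "l" = 6c is 1 byte ≤ B = 3; zero-pad to 3 bytes: K' = 6c 00 00.
K' ⊕ ipad = 5a 36 36.  K' ⊕ opad = 30 5c 5c.
Inner input = (K'⊕ipad) ∥ m = 5a 36 36 ∥ 73 78.
Inner hash: even-index sum = 264 mod 256 = 8; odd-index sum = 169 mod 256 = 169 → 08 a9.
Outer input = (K'⊕opad) ∥ inner = 30 5c 5c ∥ 08 a9.
Outer hash (tag): even-index sum = 309 mod 256 = 53; odd-index sum = 100 mod 256 = 100 → 35 64.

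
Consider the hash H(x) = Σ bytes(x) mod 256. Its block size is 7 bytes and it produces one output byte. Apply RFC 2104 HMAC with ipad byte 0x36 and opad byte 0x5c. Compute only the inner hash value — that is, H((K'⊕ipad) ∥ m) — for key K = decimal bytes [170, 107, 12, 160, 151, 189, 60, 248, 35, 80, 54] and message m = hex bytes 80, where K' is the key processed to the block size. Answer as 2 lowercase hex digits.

Key decimal bytes [170, 107, 12, 160, 151, 189, 60, 248, 35, 80, 54] = aa 6b 0c a0 97 bd 3c f8 23 50 36 is 11 bytes > B = 7, so hash it first: H(key) = f2, then zero-pad to 7 bytes: K' = f2 00 00 00 00 00 00.
K' ⊕ ipad = c4 36 36 36 36 36 36.
Inner input = c4 36 36 36 36 36 36 ∥ 80.
Inner hash: sum = 196+54+54+54+54+54+54+128 = 648; mod 256 = 136 → 88.

88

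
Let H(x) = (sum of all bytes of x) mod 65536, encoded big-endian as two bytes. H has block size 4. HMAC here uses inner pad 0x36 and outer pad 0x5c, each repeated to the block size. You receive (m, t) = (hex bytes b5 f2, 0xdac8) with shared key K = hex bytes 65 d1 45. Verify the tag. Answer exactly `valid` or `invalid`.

Key hex bytes 65 d1 45 is 3 bytes ≤ B = 4; zero-pad to 4 bytes: K' = 65 d1 45 00.
K' ⊕ ipad = 53 e7 73 36; K' ⊕ opad = 39 8d 19 5c.
Inner hash: sum = 83+231+115+54+181+242 = 906 → 03 8a.
Outer hash (recomputed tag): sum = 57+141+25+92+3+138 = 456 → 01 c8.
Recomputed tag = 01c8; claimed = dac8 → mismatch.

invalid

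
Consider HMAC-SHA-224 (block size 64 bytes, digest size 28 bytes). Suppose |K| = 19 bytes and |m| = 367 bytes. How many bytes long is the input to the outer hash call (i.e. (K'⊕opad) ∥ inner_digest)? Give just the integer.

92

Key is 19 ≤ 64 bytes, zero-padded: |K'| = 64.
Outer input = (K'⊕opad) ∥ H(inner) → 64 + 28 = 92 bytes.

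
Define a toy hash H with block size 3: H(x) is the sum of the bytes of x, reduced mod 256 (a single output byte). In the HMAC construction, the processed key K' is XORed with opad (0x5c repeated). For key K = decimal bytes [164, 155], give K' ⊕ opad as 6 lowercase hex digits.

f8c75c

Key decimal bytes [164, 155] = a4 9b is 2 bytes ≤ B = 3; zero-pad to 3 bytes: K' = a4 9b 00.
XOR each byte with 0x5c: a4⊕5c=f8, 9b⊕5c=c7, 00⊕5c=5c.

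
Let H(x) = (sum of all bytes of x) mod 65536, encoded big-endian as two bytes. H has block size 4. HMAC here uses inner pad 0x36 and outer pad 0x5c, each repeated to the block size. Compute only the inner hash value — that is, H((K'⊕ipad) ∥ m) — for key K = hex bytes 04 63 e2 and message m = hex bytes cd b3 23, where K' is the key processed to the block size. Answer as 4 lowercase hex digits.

0334

Key hex bytes 04 63 e2 is 3 bytes ≤ B = 4; zero-pad to 4 bytes: K' = 04 63 e2 00.
K' ⊕ ipad = 32 55 d4 36.
Inner input = 32 55 d4 36 ∥ cd b3 23.
Inner hash: sum = 50+85+212+54+205+179+35 = 820 → 03 34.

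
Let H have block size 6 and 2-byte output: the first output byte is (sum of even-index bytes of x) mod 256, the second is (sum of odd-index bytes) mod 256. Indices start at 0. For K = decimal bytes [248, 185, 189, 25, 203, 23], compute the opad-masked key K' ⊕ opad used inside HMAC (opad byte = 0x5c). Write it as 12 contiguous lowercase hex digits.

Key decimal bytes [248, 185, 189, 25, 203, 23] = f8 b9 bd 19 cb 17 is exactly B = 6 bytes: K' = f8 b9 bd 19 cb 17.
XOR each byte with 0x5c: f8⊕5c=a4, b9⊕5c=e5, bd⊕5c=e1, 19⊕5c=45, cb⊕5c=97, 17⊕5c=4b.

a4e5e145974b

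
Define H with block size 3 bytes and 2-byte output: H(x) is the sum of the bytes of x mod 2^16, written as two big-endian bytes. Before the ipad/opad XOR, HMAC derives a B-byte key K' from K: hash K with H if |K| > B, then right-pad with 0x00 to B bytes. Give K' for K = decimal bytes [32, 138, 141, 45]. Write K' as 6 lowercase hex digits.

016400

|K| = 4 > B = 3, so first hash the key.
H(K): sum = 32+138+141+45 = 356 → 01 64.
Zero-pad H(K) = 01 64 to 3 bytes: K' = 01 64 00.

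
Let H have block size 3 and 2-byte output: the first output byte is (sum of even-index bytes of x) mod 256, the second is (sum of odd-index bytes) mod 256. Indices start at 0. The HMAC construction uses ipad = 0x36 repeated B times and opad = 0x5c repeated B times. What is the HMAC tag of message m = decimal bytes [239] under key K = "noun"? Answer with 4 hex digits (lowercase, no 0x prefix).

Key "noun" = 6e 6f 75 6e is 4 bytes > B = 3, so hash it first: H(key) = e3 dd, then zero-pad to 3 bytes: K' = e3 dd 00.
K' ⊕ ipad = d5 eb 36.  K' ⊕ opad = bf 81 5c.
Inner input = (K'⊕ipad) ∥ m = d5 eb 36 ∥ ef.
Inner hash: even-index sum = 267 mod 256 = 11; odd-index sum = 474 mod 256 = 218 → 0b da.
Outer input = (K'⊕opad) ∥ inner = bf 81 5c ∥ 0b da.
Outer hash (tag): even-index sum = 501 mod 256 = 245; odd-index sum = 140 mod 256 = 140 → f5 8c.

f58c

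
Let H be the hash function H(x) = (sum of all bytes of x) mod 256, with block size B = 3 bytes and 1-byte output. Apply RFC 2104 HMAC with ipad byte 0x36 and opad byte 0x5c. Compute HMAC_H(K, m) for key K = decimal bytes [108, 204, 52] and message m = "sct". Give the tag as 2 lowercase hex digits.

Key decimal bytes [108, 204, 52] = 6c cc 34 is exactly B = 3 bytes: K' = 6c cc 34.
K' ⊕ ipad = 5a fa 02.  K' ⊕ opad = 30 90 68.
Inner input = (K'⊕ipad) ∥ m = 5a fa 02 ∥ 73 63 74.
Inner hash: sum = 90+250+2+115+99+116 = 672; mod 256 = 160 → a0.
Outer input = (K'⊕opad) ∥ inner = 30 90 68 ∥ a0.
Outer hash (tag): sum = 48+144+104+160 = 456; mod 256 = 200 → c8.

c8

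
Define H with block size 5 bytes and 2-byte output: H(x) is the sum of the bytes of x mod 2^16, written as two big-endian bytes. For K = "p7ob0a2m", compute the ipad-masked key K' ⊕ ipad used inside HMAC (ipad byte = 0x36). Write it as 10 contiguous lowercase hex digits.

349e363636

Key "p7ob0a2m" = 70 37 6f 62 30 61 32 6d is 8 bytes > B = 5, so hash it first: H(key) = 02 a8, then zero-pad to 5 bytes: K' = 02 a8 00 00 00.
XOR each byte with 0x36: 02⊕36=34, a8⊕36=9e, 00⊕36=36, 00⊕36=36, 00⊕36=36.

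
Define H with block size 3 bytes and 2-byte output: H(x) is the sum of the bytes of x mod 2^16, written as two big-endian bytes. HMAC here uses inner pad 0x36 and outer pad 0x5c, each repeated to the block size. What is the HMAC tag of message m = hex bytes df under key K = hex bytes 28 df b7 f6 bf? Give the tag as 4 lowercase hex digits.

Key hex bytes 28 df b7 f6 bf is 5 bytes > B = 3, so hash it first: H(key) = 03 73, then zero-pad to 3 bytes: K' = 03 73 00.
K' ⊕ ipad = 35 45 36.  K' ⊕ opad = 5f 2f 5c.
Inner input = (K'⊕ipad) ∥ m = 35 45 36 ∥ df.
Inner hash: sum = 53+69+54+223 = 399 → 01 8f.
Outer input = (K'⊕opad) ∥ inner = 5f 2f 5c ∥ 01 8f.
Outer hash (tag): sum = 95+47+92+1+143 = 378 → 01 7a.

017a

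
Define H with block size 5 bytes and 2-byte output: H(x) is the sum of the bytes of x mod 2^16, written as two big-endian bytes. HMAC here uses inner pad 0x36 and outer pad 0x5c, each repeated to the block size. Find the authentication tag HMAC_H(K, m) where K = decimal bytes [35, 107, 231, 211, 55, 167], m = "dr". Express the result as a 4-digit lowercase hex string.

Key decimal bytes [35, 107, 231, 211, 55, 167] = 23 6b e7 d3 37 a7 is 6 bytes > B = 5, so hash it first: H(key) = 03 26, then zero-pad to 5 bytes: K' = 03 26 00 00 00.
K' ⊕ ipad = 35 10 36 36 36.  K' ⊕ opad = 5f 7a 5c 5c 5c.
Inner input = (K'⊕ipad) ∥ m = 35 10 36 36 36 ∥ 64 72.
Inner hash: sum = 53+16+54+54+54+100+114 = 445 → 01 bd.
Outer input = (K'⊕opad) ∥ inner = 5f 7a 5c 5c 5c ∥ 01 bd.
Outer hash (tag): sum = 95+122+92+92+92+1+189 = 683 → 02 ab.

02ab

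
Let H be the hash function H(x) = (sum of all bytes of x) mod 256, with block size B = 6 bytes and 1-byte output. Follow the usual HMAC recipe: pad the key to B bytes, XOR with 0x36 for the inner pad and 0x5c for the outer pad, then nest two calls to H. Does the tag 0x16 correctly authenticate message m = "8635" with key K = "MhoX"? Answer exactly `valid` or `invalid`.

Key "MhoX" = 4d 68 6f 58 is 4 bytes ≤ B = 6; zero-pad to 6 bytes: K' = 4d 68 6f 58 00 00.
K' ⊕ ipad = 7b 5e 59 6e 36 36; K' ⊕ opad = 11 34 33 04 5c 5c.
Inner hash: sum = 123+94+89+110+54+54+56+54+51+53 = 738; mod 256 = 226 → e2.
Outer hash (recomputed tag): sum = 17+52+51+4+92+92+226 = 534; mod 256 = 22 → 16.
Recomputed tag = 16; claimed = 16 → match.

valid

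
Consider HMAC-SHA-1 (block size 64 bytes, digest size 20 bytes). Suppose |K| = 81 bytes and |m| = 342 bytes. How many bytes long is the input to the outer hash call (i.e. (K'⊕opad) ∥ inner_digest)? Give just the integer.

Key is 81 > 64 bytes, so it is hashed to 20 bytes then zero-padded to 64: |K'| = 64.
Outer input = (K'⊕opad) ∥ H(inner) → 64 + 20 = 84 bytes.

84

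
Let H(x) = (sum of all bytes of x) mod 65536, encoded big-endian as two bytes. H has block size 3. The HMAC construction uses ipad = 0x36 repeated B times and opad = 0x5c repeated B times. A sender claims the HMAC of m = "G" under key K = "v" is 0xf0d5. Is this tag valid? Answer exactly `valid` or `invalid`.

Key "v" = 76 is 1 byte ≤ B = 3; zero-pad to 3 bytes: K' = 76 00 00.
K' ⊕ ipad = 40 36 36; K' ⊕ opad = 2a 5c 5c.
Inner hash: sum = 64+54+54+71 = 243 → 00 f3.
Outer hash (recomputed tag): sum = 42+92+92+0+243 = 469 → 01 d5.
Recomputed tag = 01d5; claimed = f0d5 → mismatch.

invalid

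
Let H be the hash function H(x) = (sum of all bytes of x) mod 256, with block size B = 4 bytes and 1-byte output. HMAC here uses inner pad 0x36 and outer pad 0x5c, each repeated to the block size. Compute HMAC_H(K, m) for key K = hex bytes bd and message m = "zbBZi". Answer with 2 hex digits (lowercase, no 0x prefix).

Key hex bytes bd is 1 byte ≤ B = 4; zero-pad to 4 bytes: K' = bd 00 00 00.
K' ⊕ ipad = 8b 36 36 36.  K' ⊕ opad = e1 5c 5c 5c.
Inner input = (K'⊕ipad) ∥ m = 8b 36 36 36 ∥ 7a 62 42 5a 69.
Inner hash: sum = 139+54+54+54+122+98+66+90+105 = 782; mod 256 = 14 → 0e.
Outer input = (K'⊕opad) ∥ inner = e1 5c 5c 5c ∥ 0e.
Outer hash (tag): sum = 225+92+92+92+14 = 515; mod 256 = 3 → 03.

03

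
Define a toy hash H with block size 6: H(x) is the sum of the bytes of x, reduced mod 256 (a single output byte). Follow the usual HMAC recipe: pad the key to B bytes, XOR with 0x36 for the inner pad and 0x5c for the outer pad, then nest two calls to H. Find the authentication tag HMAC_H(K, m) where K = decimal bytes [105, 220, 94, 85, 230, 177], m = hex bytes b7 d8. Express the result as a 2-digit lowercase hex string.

61

Key decimal bytes [105, 220, 94, 85, 230, 177] = 69 dc 5e 55 e6 b1 is exactly B = 6 bytes: K' = 69 dc 5e 55 e6 b1.
K' ⊕ ipad = 5f ea 68 63 d0 87.  K' ⊕ opad = 35 80 02 09 ba ed.
Inner input = (K'⊕ipad) ∥ m = 5f ea 68 63 d0 87 ∥ b7 d8.
Inner hash: sum = 95+234+104+99+208+135+183+216 = 1274; mod 256 = 250 → fa.
Outer input = (K'⊕opad) ∥ inner = 35 80 02 09 ba ed ∥ fa.
Outer hash (tag): sum = 53+128+2+9+186+237+250 = 865; mod 256 = 97 → 61.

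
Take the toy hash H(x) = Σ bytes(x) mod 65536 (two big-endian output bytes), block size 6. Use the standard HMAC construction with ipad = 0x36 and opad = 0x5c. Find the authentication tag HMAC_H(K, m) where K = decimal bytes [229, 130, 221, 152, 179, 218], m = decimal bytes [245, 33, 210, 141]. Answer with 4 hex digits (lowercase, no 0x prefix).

Key decimal bytes [229, 130, 221, 152, 179, 218] = e5 82 dd 98 b3 da is exactly B = 6 bytes: K' = e5 82 dd 98 b3 da.
K' ⊕ ipad = d3 b4 eb ae 85 ec.  K' ⊕ opad = b9 de 81 c4 ef 86.
Inner input = (K'⊕ipad) ∥ m = d3 b4 eb ae 85 ec ∥ f5 21 d2 8d.
Inner hash: sum = 211+180+235+174+133+236+245+33+210+141 = 1798 → 07 06.
Outer input = (K'⊕opad) ∥ inner = b9 de 81 c4 ef 86 ∥ 07 06.
Outer hash (tag): sum = 185+222+129+196+239+134+7+6 = 1118 → 04 5e.

045e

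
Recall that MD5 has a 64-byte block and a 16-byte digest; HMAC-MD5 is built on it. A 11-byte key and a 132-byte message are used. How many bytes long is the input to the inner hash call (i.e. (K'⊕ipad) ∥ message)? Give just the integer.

Key is 11 ≤ 64 bytes, zero-padded: |K'| = 64.
Inner input = (K'⊕ipad) ∥ m → 64 + 132 = 196 bytes.

196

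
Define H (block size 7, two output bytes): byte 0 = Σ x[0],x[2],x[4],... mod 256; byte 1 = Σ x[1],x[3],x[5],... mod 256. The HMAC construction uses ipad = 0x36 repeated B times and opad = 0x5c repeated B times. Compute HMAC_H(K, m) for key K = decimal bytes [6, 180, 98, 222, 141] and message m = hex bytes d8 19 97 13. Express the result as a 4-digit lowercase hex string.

Key decimal bytes [6, 180, 98, 222, 141] = 06 b4 62 de 8d is 5 bytes ≤ B = 7; zero-pad to 7 bytes: K' = 06 b4 62 de 8d 00 00.
K' ⊕ ipad = 30 82 54 e8 bb 36 36.  K' ⊕ opad = 5a e8 3e 82 d1 5c 5c.
Inner input = (K'⊕ipad) ∥ m = 30 82 54 e8 bb 36 36 ∥ d8 19 97 13.
Inner hash: even-index sum = 417 mod 256 = 161; odd-index sum = 783 mod 256 = 15 → a1 0f.
Outer input = (K'⊕opad) ∥ inner = 5a e8 3e 82 d1 5c 5c ∥ a1 0f.
Outer hash (tag): even-index sum = 468 mod 256 = 212; odd-index sum = 615 mod 256 = 103 → d4 67.

d467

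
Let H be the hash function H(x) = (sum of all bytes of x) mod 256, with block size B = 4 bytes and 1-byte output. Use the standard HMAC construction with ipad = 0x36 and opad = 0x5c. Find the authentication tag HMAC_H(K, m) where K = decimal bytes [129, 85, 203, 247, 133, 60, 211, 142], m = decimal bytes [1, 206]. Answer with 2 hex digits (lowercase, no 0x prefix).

Key decimal bytes [129, 85, 203, 247, 133, 60, 211, 142] = 81 55 cb f7 85 3c d3 8e is 8 bytes > B = 4, so hash it first: H(key) = ba, then zero-pad to 4 bytes: K' = ba 00 00 00.
K' ⊕ ipad = 8c 36 36 36.  K' ⊕ opad = e6 5c 5c 5c.
Inner input = (K'⊕ipad) ∥ m = 8c 36 36 36 ∥ 01 ce.
Inner hash: sum = 140+54+54+54+1+206 = 509; mod 256 = 253 → fd.
Outer input = (K'⊕opad) ∥ inner = e6 5c 5c 5c ∥ fd.
Outer hash (tag): sum = 230+92+92+92+253 = 759; mod 256 = 247 → f7.

f7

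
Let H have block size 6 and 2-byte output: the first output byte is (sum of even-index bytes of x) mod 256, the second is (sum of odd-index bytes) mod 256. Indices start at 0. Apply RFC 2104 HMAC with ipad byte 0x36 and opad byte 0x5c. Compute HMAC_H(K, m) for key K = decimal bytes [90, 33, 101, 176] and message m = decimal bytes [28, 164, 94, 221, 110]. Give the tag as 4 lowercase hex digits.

7819

Key decimal bytes [90, 33, 101, 176] = 5a 21 65 b0 is 4 bytes ≤ B = 6; zero-pad to 6 bytes: K' = 5a 21 65 b0 00 00.
K' ⊕ ipad = 6c 17 53 86 36 36.  K' ⊕ opad = 06 7d 39 ec 5c 5c.
Inner input = (K'⊕ipad) ∥ m = 6c 17 53 86 36 36 ∥ 1c a4 5e dd 6e.
Inner hash: even-index sum = 477 mod 256 = 221; odd-index sum = 596 mod 256 = 84 → dd 54.
Outer input = (K'⊕opad) ∥ inner = 06 7d 39 ec 5c 5c ∥ dd 54.
Outer hash (tag): even-index sum = 376 mod 256 = 120; odd-index sum = 537 mod 256 = 25 → 78 19.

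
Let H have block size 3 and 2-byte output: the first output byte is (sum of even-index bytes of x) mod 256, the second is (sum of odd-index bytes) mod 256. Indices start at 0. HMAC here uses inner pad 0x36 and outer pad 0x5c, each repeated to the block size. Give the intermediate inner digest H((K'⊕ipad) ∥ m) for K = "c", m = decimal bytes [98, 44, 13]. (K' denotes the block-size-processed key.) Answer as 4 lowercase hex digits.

b7a5

Key "c" = 63 is 1 byte ≤ B = 3; zero-pad to 3 bytes: K' = 63 00 00.
K' ⊕ ipad = 55 36 36.
Inner input = 55 36 36 ∥ 62 2c 0d.
Inner hash: even-index sum = 183 mod 256 = 183; odd-index sum = 165 mod 256 = 165 → b7 a5.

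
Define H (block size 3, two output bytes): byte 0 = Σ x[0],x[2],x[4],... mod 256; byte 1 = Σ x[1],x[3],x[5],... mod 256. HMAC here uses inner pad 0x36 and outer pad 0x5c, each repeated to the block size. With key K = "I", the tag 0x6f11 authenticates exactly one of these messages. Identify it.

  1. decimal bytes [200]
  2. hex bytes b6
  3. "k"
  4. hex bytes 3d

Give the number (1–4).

Key "I" = 49 is 1 byte ≤ B = 3; zero-pad to 3 bytes: K' = 49 00 00.
K' ⊕ ipad = 7f 36 36; K' ⊕ opad = 15 5c 5c.
m1: inner = H(7f 36 36 c8) = b5 fe; tag = H(15 5c 5c b5 fe) = 6f11 ← matches
m2: inner = H(7f 36 36 b6) = b5 ec; tag = H(15 5c 5c b5 ec) = 5d11
m3: inner = H(7f 36 36 6b) = b5 a1; tag = H(15 5c 5c b5 a1) = 1211
m4: inner = H(7f 36 36 3d) = b5 73; tag = H(15 5c 5c b5 73) = e411

1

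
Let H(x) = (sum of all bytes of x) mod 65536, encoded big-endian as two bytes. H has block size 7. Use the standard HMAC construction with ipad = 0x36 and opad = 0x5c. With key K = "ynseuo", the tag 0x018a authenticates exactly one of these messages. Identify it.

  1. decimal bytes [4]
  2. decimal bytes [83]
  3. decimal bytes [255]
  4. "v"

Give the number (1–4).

Key "ynseuo" = 79 6e 73 65 75 6f is 6 bytes ≤ B = 7; zero-pad to 7 bytes: K' = 79 6e 73 65 75 6f 00.
K' ⊕ ipad = 4f 58 45 53 43 59 36; K' ⊕ opad = 25 32 2f 39 29 33 5c.
m1: inner = H(4f 58 45 53 43 59 36 04) = 02 15; tag = H(25 32 2f 39 29 33 5c 02 15) = 018e
m2: inner = H(4f 58 45 53 43 59 36 53) = 02 64; tag = H(25 32 2f 39 29 33 5c 02 64) = 01dd
m3: inner = H(4f 58 45 53 43 59 36 ff) = 03 10; tag = H(25 32 2f 39 29 33 5c 03 10) = 018a ← matches
m4: inner = H(4f 58 45 53 43 59 36 76) = 02 87; tag = H(25 32 2f 39 29 33 5c 02 87) = 0200

3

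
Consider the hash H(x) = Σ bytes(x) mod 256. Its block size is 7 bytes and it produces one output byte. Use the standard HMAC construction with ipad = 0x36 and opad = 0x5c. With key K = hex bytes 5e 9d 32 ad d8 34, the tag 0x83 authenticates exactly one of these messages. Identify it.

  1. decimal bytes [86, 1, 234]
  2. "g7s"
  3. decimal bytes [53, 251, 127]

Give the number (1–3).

1

Key hex bytes 5e 9d 32 ad d8 34 is 6 bytes ≤ B = 7; zero-pad to 7 bytes: K' = 5e 9d 32 ad d8 34 00.
K' ⊕ ipad = 68 ab 04 9b ee 02 36; K' ⊕ opad = 02 c1 6e f1 84 68 5c.
m1: inner = H(68 ab 04 9b ee 02 36 56 01 ea) = 19; tag = H(02 c1 6e f1 84 68 5c 19) = 83 ← matches
m2: inner = H(68 ab 04 9b ee 02 36 67 37 73) = e9; tag = H(02 c1 6e f1 84 68 5c e9) = 53
m3: inner = H(68 ab 04 9b ee 02 36 35 fb 7f) = 87; tag = H(02 c1 6e f1 84 68 5c 87) = f1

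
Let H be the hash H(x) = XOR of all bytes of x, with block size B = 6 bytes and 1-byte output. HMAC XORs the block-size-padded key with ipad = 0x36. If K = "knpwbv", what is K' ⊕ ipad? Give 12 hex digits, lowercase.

Key "knpwbv" = 6b 6e 70 77 62 76 is exactly B = 6 bytes: K' = 6b 6e 70 77 62 76.
XOR each byte with 0x36: 6b⊕36=5d, 6e⊕36=58, 70⊕36=46, 77⊕36=41, 62⊕36=54, 76⊕36=40.

5d5846415440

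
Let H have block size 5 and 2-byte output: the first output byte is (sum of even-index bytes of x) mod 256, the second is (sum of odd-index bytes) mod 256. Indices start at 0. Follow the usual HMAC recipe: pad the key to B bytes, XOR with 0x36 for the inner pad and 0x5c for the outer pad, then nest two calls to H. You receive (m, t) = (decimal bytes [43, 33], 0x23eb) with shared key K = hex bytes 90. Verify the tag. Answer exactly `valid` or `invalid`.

Key hex bytes 90 is 1 byte ≤ B = 5; zero-pad to 5 bytes: K' = 90 00 00 00 00.
K' ⊕ ipad = a6 36 36 36 36; K' ⊕ opad = cc 5c 5c 5c 5c.
Inner hash: even-index sum = 307 mod 256 = 51; odd-index sum = 151 mod 256 = 151 → 33 97.
Outer hash (recomputed tag): even-index sum = 539 mod 256 = 27; odd-index sum = 235 mod 256 = 235 → 1b eb.
Recomputed tag = 1beb; claimed = 23eb → mismatch.

invalid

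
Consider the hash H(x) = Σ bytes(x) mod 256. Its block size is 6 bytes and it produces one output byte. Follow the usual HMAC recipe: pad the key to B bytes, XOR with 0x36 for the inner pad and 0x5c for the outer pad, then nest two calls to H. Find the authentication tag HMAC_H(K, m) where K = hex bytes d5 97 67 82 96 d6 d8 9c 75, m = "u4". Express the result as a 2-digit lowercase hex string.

Key hex bytes d5 97 67 82 96 d6 d8 9c 75 is 9 bytes > B = 6, so hash it first: H(key) = aa, then zero-pad to 6 bytes: K' = aa 00 00 00 00 00.
K' ⊕ ipad = 9c 36 36 36 36 36.  K' ⊕ opad = f6 5c 5c 5c 5c 5c.
Inner input = (K'⊕ipad) ∥ m = 9c 36 36 36 36 36 ∥ 75 34.
Inner hash: sum = 156+54+54+54+54+54+117+52 = 595; mod 256 = 83 → 53.
Outer input = (K'⊕opad) ∥ inner = f6 5c 5c 5c 5c 5c ∥ 53.
Outer hash (tag): sum = 246+92+92+92+92+92+83 = 789; mod 256 = 21 → 15.

15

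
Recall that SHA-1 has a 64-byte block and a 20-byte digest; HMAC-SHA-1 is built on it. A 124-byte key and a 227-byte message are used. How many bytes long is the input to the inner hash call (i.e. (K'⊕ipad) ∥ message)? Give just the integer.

291

Key is 124 > 64 bytes, so it is hashed to 20 bytes then zero-padded to 64: |K'| = 64.
Inner input = (K'⊕ipad) ∥ m → 64 + 227 = 291 bytes.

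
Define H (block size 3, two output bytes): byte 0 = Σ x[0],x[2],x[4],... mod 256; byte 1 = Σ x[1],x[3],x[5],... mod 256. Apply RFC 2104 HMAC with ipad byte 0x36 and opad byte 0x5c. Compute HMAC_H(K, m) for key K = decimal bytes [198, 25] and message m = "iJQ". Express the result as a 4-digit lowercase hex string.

Key decimal bytes [198, 25] = c6 19 is 2 bytes ≤ B = 3; zero-pad to 3 bytes: K' = c6 19 00.
K' ⊕ ipad = f0 2f 36.  K' ⊕ opad = 9a 45 5c.
Inner input = (K'⊕ipad) ∥ m = f0 2f 36 ∥ 69 4a 51.
Inner hash: even-index sum = 368 mod 256 = 112; odd-index sum = 233 mod 256 = 233 → 70 e9.
Outer input = (K'⊕opad) ∥ inner = 9a 45 5c ∥ 70 e9.
Outer hash (tag): even-index sum = 479 mod 256 = 223; odd-index sum = 181 mod 256 = 181 → df b5.

dfb5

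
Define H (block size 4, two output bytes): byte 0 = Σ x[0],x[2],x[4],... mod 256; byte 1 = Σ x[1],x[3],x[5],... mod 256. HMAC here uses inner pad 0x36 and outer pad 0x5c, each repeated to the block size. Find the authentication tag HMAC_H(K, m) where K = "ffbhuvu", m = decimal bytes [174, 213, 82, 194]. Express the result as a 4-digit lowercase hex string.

Key "ffbhuvu" = 66 66 62 68 75 76 75 is 7 bytes > B = 4, so hash it first: H(key) = b2 44, then zero-pad to 4 bytes: K' = b2 44 00 00.
K' ⊕ ipad = 84 72 36 36.  K' ⊕ opad = ee 18 5c 5c.
Inner input = (K'⊕ipad) ∥ m = 84 72 36 36 ∥ ae d5 52 c2.
Inner hash: even-index sum = 442 mod 256 = 186; odd-index sum = 575 mod 256 = 63 → ba 3f.
Outer input = (K'⊕opad) ∥ inner = ee 18 5c 5c ∥ ba 3f.
Outer hash (tag): even-index sum = 516 mod 256 = 4; odd-index sum = 179 mod 256 = 179 → 04 b3.

04b3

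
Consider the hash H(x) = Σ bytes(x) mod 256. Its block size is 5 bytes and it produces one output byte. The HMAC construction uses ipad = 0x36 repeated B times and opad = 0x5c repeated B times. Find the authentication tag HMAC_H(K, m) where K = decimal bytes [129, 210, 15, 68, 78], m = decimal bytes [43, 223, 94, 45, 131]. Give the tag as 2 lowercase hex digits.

Key decimal bytes [129, 210, 15, 68, 78] = 81 d2 0f 44 4e is exactly B = 5 bytes: K' = 81 d2 0f 44 4e.
K' ⊕ ipad = b7 e4 39 72 78.  K' ⊕ opad = dd 8e 53 18 12.
Inner input = (K'⊕ipad) ∥ m = b7 e4 39 72 78 ∥ 2b df 5e 2d 83.
Inner hash: sum = 183+228+57+114+120+43+223+94+45+131 = 1238; mod 256 = 214 → d6.
Outer input = (K'⊕opad) ∥ inner = dd 8e 53 18 12 ∥ d6.
Outer hash (tag): sum = 221+142+83+24+18+214 = 702; mod 256 = 190 → be.

be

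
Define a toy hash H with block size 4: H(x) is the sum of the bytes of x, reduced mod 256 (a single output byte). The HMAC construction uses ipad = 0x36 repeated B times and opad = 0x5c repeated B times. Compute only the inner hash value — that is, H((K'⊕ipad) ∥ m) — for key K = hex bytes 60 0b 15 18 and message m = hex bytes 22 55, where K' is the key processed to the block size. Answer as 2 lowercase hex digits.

Key hex bytes 60 0b 15 18 is exactly B = 4 bytes: K' = 60 0b 15 18.
K' ⊕ ipad = 56 3d 23 2e.
Inner input = 56 3d 23 2e ∥ 22 55.
Inner hash: sum = 86+61+35+46+34+85 = 347; mod 256 = 91 → 5b.

5b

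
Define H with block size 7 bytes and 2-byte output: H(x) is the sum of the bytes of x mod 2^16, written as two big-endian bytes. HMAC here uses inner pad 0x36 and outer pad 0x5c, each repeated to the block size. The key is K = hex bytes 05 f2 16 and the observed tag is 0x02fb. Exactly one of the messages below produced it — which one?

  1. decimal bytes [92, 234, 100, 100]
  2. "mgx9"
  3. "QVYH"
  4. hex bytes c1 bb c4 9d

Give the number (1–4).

Key hex bytes 05 f2 16 is 3 bytes ≤ B = 7; zero-pad to 7 bytes: K' = 05 f2 16 00 00 00 00.
K' ⊕ ipad = 33 c4 20 36 36 36 36; K' ⊕ opad = 59 ae 4a 5c 5c 5c 5c.
m1: inner = H(33 c4 20 36 36 36 36 5c ea 64 64) = 03 fd; tag = H(59 ae 4a 5c 5c 5c 5c 03 fd) = 03c1
m2: inner = H(33 c4 20 36 36 36 36 6d 67 78 39) = 03 74; tag = H(59 ae 4a 5c 5c 5c 5c 03 74) = 0338
m3: inner = H(33 c4 20 36 36 36 36 51 56 59 48) = 03 37; tag = H(59 ae 4a 5c 5c 5c 5c 03 37) = 02fb ← matches
m4: inner = H(33 c4 20 36 36 36 36 c1 bb c4 9d) = 04 cc; tag = H(59 ae 4a 5c 5c 5c 5c 04 cc) = 0391

3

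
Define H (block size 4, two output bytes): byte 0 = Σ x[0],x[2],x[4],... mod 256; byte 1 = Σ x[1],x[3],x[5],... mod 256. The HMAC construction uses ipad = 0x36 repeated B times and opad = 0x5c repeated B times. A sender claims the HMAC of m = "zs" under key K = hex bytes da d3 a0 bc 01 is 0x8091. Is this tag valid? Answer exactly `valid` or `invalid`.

Key hex bytes da d3 a0 bc 01 is 5 bytes > B = 4, so hash it first: H(key) = 7b 8f, then zero-pad to 4 bytes: K' = 7b 8f 00 00.
K' ⊕ ipad = 4d b9 36 36; K' ⊕ opad = 27 d3 5c 5c.
Inner hash: even-index sum = 253 mod 256 = 253; odd-index sum = 354 mod 256 = 98 → fd 62.
Outer hash (recomputed tag): even-index sum = 384 mod 256 = 128; odd-index sum = 401 mod 256 = 145 → 80 91.
Recomputed tag = 8091; claimed = 8091 → match.

valid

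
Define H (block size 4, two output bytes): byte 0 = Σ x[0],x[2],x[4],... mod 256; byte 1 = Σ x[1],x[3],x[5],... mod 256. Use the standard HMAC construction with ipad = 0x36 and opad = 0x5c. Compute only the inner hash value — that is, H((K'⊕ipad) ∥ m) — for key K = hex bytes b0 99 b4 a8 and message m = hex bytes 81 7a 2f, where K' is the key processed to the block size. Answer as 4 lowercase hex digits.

b8c7

Key hex bytes b0 99 b4 a8 is exactly B = 4 bytes: K' = b0 99 b4 a8.
K' ⊕ ipad = 86 af 82 9e.
Inner input = 86 af 82 9e ∥ 81 7a 2f.
Inner hash: even-index sum = 440 mod 256 = 184; odd-index sum = 455 mod 256 = 199 → b8 c7.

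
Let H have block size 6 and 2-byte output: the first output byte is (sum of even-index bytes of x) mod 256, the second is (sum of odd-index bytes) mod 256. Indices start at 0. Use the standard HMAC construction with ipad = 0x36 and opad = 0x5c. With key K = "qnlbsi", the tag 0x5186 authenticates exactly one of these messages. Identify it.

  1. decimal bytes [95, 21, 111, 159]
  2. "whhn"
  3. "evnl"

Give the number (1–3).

2

Key "qnlbsi" = 71 6e 6c 62 73 69 is exactly B = 6 bytes: K' = 71 6e 6c 62 73 69.
K' ⊕ ipad = 47 58 5a 54 45 5f; K' ⊕ opad = 2d 32 30 3e 2f 35.
m1: inner = H(47 58 5a 54 45 5f 5f 15 6f 9f) = b4 bf; tag = H(2d 32 30 3e 2f 35 b4 bf) = 4064
m2: inner = H(47 58 5a 54 45 5f 77 68 68 6e) = c5 e1; tag = H(2d 32 30 3e 2f 35 c5 e1) = 5186 ← matches
m3: inner = H(47 58 5a 54 45 5f 65 76 6e 6c) = b9 ed; tag = H(2d 32 30 3e 2f 35 b9 ed) = 4592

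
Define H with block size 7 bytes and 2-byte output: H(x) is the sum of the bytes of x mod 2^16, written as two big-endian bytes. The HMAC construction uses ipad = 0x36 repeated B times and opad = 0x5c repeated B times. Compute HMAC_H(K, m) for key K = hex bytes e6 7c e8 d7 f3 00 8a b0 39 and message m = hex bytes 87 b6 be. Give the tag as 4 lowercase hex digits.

03f0

Key hex bytes e6 7c e8 d7 f3 00 8a b0 39 is 9 bytes > B = 7, so hash it first: H(key) = 05 87, then zero-pad to 7 bytes: K' = 05 87 00 00 00 00 00.
K' ⊕ ipad = 33 b1 36 36 36 36 36.  K' ⊕ opad = 59 db 5c 5c 5c 5c 5c.
Inner input = (K'⊕ipad) ∥ m = 33 b1 36 36 36 36 36 ∥ 87 b6 be.
Inner hash: sum = 51+177+54+54+54+54+54+135+182+190 = 1005 → 03 ed.
Outer input = (K'⊕opad) ∥ inner = 59 db 5c 5c 5c 5c 5c ∥ 03 ed.
Outer hash (tag): sum = 89+219+92+92+92+92+92+3+237 = 1008 → 03 f0.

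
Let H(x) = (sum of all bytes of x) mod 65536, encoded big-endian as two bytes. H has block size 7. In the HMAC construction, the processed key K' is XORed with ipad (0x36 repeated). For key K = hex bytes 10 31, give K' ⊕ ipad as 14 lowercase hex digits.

Key hex bytes 10 31 is 2 bytes ≤ B = 7; zero-pad to 7 bytes: K' = 10 31 00 00 00 00 00.
XOR each byte with 0x36: 10⊕36=26, 31⊕36=07, 00⊕36=36, 00⊕36=36, 00⊕36=36, 00⊕36=36, 00⊕36=36.

26073636363636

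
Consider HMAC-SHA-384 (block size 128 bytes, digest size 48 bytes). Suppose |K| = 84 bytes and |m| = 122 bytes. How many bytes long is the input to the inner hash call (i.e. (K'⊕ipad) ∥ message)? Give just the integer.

Key is 84 ≤ 128 bytes, zero-padded: |K'| = 128.
Inner input = (K'⊕ipad) ∥ m → 128 + 122 = 250 bytes.

250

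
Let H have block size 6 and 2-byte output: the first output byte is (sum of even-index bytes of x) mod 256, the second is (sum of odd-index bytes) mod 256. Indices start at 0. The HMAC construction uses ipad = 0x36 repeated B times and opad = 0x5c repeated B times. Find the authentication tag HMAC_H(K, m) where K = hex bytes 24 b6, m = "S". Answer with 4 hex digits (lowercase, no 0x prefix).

Key hex bytes 24 b6 is 2 bytes ≤ B = 6; zero-pad to 6 bytes: K' = 24 b6 00 00 00 00.
K' ⊕ ipad = 12 80 36 36 36 36.  K' ⊕ opad = 78 ea 5c 5c 5c 5c.
Inner input = (K'⊕ipad) ∥ m = 12 80 36 36 36 36 ∥ 53.
Inner hash: even-index sum = 209 mod 256 = 209; odd-index sum = 236 mod 256 = 236 → d1 ec.
Outer input = (K'⊕opad) ∥ inner = 78 ea 5c 5c 5c 5c ∥ d1 ec.
Outer hash (tag): even-index sum = 513 mod 256 = 1; odd-index sum = 654 mod 256 = 142 → 01 8e.

018e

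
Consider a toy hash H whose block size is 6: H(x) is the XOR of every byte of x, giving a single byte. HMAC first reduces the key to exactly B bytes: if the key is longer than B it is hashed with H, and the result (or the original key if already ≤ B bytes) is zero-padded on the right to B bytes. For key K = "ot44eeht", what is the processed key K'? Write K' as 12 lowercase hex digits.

|K| = 8 > B = 6, so first hash the key.
H(K): XOR 6f⊕74⊕34⊕34⊕65⊕65⊕68⊕74 = 07.
Zero-pad H(K) = 07 to 6 bytes: K' = 07 00 00 00 00 00.

070000000000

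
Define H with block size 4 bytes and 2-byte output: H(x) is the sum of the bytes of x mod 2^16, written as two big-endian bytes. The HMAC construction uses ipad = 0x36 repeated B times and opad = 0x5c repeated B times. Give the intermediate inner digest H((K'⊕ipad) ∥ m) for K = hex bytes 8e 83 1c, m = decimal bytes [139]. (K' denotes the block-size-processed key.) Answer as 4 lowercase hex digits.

0258

Key hex bytes 8e 83 1c is 3 bytes ≤ B = 4; zero-pad to 4 bytes: K' = 8e 83 1c 00.
K' ⊕ ipad = b8 b5 2a 36.
Inner input = b8 b5 2a 36 ∥ 8b.
Inner hash: sum = 184+181+42+54+139 = 600 → 02 58.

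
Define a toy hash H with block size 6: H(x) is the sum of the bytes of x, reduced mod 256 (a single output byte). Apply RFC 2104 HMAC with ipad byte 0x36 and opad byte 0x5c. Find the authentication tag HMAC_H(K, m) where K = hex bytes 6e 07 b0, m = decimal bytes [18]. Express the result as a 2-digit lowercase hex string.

Key hex bytes 6e 07 b0 is 3 bytes ≤ B = 6; zero-pad to 6 bytes: K' = 6e 07 b0 00 00 00.
K' ⊕ ipad = 58 31 86 36 36 36.  K' ⊕ opad = 32 5b ec 5c 5c 5c.
Inner input = (K'⊕ipad) ∥ m = 58 31 86 36 36 36 ∥ 12.
Inner hash: sum = 88+49+134+54+54+54+18 = 451; mod 256 = 195 → c3.
Outer input = (K'⊕opad) ∥ inner = 32 5b ec 5c 5c 5c ∥ c3.
Outer hash (tag): sum = 50+91+236+92+92+92+195 = 848; mod 256 = 80 → 50.

50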